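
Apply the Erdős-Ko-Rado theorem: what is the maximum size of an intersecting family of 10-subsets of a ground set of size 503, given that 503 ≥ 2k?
max |F| = C(502, 9) = 5190969963578756500

Erdős-Ko-Rado (1961): when n ≥ 2k, max |F| = C(n−1, k−1). The bound is attained by the star {A : i ∈ A} for any fixed i ∈ [n]. Here C(503−1, 10−1) = C(502, 9) = 5190969963578756500.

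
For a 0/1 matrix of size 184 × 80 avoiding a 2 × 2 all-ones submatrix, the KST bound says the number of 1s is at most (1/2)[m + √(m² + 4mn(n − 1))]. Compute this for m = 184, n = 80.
z(184, 80; 2, 2) ≤ (1/2)[184 + √(184² + 4·184·80·79)] = (1/2)[184 + √4685376] = 1174.2865

Kővári–Sós–Turán: let r_1, ..., r_184 be the row sums and z = Σ r_i the total number of 1s. Each pair of columns can share at most one row with both entries 1 (else a 2×2 all-ones block appears), so Σ_i C(r_i, 2) ≤ C(80, 2) = 3160. By convexity Σ_i C(r_i, 2) ≥ 184·C(z/184, 2) = z(z − 184)/(2·184), giving z² − 184z − 184·80·79 ≤ 0 and hence z ≤ (1/2)[184 + √(33856 + 4·1162880)] = (1/2)[184 + √4685376] ≈ (1/2)(184 + 2164.5729) = 1174.2865.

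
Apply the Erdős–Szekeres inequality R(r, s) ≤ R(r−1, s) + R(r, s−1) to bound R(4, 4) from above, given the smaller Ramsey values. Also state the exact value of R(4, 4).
R(4, 4) ≤ R(3, 4) + R(4, 3) = 9 + 9 = 18; exact value R(4, 4) = 18.

The Erdős–Szekeres recurrence R(r, s) ≤ R(r−1, s) + R(r, s−1) applied to (r, s) = (4, 4) gives
  R(4, 4) ≤ R(3, 4) + R(4, 3) = 9 + 9 = 18.
(Recall R(2, k) = k and R is symmetric.) Here the recurrence bound is tight: a matching lower-bound construction on K_{17} shows R(4, 4) > 17, so R(4, 4) = 18 exactly.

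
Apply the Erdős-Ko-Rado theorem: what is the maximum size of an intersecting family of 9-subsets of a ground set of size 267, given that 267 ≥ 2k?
max |F| = C(266, 8) = 558961084927245

The Erdős-Ko-Rado theorem states: for n ≥ 2k, an intersecting family of k-subsets of an n-element set has size at most C(n − 1, k − 1), with equality for 'star' families {A ⊆ [n] : |A| = k, i ∈ A} (fix an element i). For n = 267, k = 9: C(266, 8) = 558961084927245.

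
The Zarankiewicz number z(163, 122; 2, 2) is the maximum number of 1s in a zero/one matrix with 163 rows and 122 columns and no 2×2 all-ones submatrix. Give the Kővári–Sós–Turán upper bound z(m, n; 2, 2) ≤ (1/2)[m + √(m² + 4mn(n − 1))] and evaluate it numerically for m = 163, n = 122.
z(163, 122; 2, 2) ≤ (1/2)[163 + √(163² + 4·163·122·121)] = (1/2)[163 + √9651393] = 1634.8346

Kővári–Sós–Turán: let r_1, ..., r_163 be the row sums and z = Σ r_i the total number of 1s. Each pair of columns can share at most one row with both entries 1 (else a 2×2 all-ones block appears), so Σ_i C(r_i, 2) ≤ C(122, 2) = 7381. By convexity Σ_i C(r_i, 2) ≥ 163·C(z/163, 2) = z(z − 163)/(2·163), giving z² − 163z − 163·122·121 ≤ 0 and hence z ≤ (1/2)[163 + √(26569 + 4·2406206)] = (1/2)[163 + √9651393] ≈ (1/2)(163 + 3106.6691) = 1634.8346.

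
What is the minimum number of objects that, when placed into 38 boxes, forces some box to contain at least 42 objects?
n = (42 − 1)·38 + 1 = 1559

By the generalised pigeonhole principle, to guarantee some box contains ≥ r objects we need more than (r − 1) · k objects total. Threshold: n = (r − 1) · k + 1. With r = 42 and k = 38: n = 41 · 38 + 1 = 1558 + 1 = 1559. For n = 1558 = 41 · 38, we can put exactly 41 objects in every box, avoiding 42 in any single one — so 1559 is tight.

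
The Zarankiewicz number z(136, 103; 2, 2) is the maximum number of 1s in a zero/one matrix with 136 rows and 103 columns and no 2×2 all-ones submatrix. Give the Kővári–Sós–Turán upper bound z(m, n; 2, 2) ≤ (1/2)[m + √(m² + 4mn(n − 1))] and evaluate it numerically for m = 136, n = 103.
z(136, 103; 2, 2) ≤ (1/2)[136 + √(136² + 4·136·103·102)] = (1/2)[136 + √5733760] = 1265.2635

Kővári–Sós–Turán: let r_1, ..., r_136 be the row sums and z = Σ r_i the total number of 1s. Each pair of columns can share at most one row with both entries 1 (else a 2×2 all-ones block appears), so Σ_i C(r_i, 2) ≤ C(103, 2) = 5253. By convexity Σ_i C(r_i, 2) ≥ 136·C(z/136, 2) = z(z − 136)/(2·136), giving z² − 136z − 136·103·102 ≤ 0 and hence z ≤ (1/2)[136 + √(18496 + 4·1428816)] = (1/2)[136 + √5733760] ≈ (1/2)(136 + 2394.5271) = 1265.2635.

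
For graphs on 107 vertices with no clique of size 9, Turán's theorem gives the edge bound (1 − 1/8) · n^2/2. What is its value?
Turán density bound = (7/8) · 107^2/2 = 80143/16 ≈ 5008.9375

Turán's theorem: ex(n, K_{r+1}) is achieved by the complete r-partite Turán graph T(n, r) with parts as balanced as possible, and is at most (1 − 1/r) · n^2/2. For r = 8, n = 107: the density bound is (7/8) · 11449/2 = 80143/16 ≈ 5008.9375. The integer-valued extremum is e(T(107, 8)) = 5008, which is strictly less than the density bound 80143/16 since 8 ∤ 107 (the parts of T(107, 8) cannot all be equal).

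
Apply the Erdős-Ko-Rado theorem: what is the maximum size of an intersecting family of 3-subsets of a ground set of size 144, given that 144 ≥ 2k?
max |F| = C(143, 2) = 10153

Erdős-Ko-Rado (1961): when n ≥ 2k, max |F| = C(n−1, k−1). The bound is attained by the star {A : i ∈ A} for any fixed i ∈ [n]. Here C(144−1, 3−1) = C(143, 2) = 10153.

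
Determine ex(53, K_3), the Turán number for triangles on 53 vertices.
ex(53, K_3) = ⌊53^2/4⌋ = 702

Mantel (1907): a triangle-free graph on n vertices has at most ⌊n^2/4⌋ edges, with equality for the complete bipartite graph K_{⌊n/2⌋, ⌈n/2⌉}. For n = 53: ⌊53^2/4⌋ = ⌊2809/4⌋ = 702. The extremal graph is K_{26, 27}, which has 26·27 = 702 edges.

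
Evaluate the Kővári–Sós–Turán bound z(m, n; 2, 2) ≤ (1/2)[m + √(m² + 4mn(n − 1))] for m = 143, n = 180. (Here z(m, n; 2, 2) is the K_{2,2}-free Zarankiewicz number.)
z(143, 180; 2, 2) ≤ (1/2)[143 + √(143² + 4·143·180·179)] = (1/2)[143 + √18450289] = 2219.19

Kővári–Sós–Turán: let r_1, ..., r_143 be the row sums and z = Σ r_i the total number of 1s. Each pair of columns can share at most one row with both entries 1 (else a 2×2 all-ones block appears), so Σ_i C(r_i, 2) ≤ C(180, 2) = 16110. By convexity Σ_i C(r_i, 2) ≥ 143·C(z/143, 2) = z(z − 143)/(2·143), giving z² − 143z − 143·180·179 ≤ 0 and hence z ≤ (1/2)[143 + √(20449 + 4·4607460)] = (1/2)[143 + √18450289] ≈ (1/2)(143 + 4295.38) = 2219.19.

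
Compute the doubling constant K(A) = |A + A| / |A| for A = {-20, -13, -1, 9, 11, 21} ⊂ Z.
K = |A + A| / |A| = 18/6 = 3

Enumerate A + A = {a + b : a, b ∈ A}. With |A| = 6, there are |A|^2 = 36 ordered sum pairs; collecting distinct values, A + A = {-40, -33, -26, -21, -14, -11, -9, -4, -2, 1, 8, 10, 18, 20, 22, 30, 32, 42}, so |A + A| = 18. Thus K = 18/6 = 3. For comparison, the minimum possible |A + A| over all 6-element sets is 2·6 − 1 = 11 (so min K = 11/6), attained only by arithmetic progressions.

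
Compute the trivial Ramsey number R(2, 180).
R(2, 180) = 180

R(2, k) = k for all k ≥ 2: in a 2-colouring of K_k, either some edge is red (a red K_2) or all edges are blue (a blue K_k). And K_{179} coloured all-blue has no blue K_180, so R(2, 180) > 179. Hence R(2, 180) = 180.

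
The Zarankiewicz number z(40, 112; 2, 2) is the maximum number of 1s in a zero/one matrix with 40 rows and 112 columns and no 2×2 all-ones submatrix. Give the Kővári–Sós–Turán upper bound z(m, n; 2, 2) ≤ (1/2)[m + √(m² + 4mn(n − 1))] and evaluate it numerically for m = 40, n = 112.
z(40, 112; 2, 2) ≤ (1/2)[40 + √(40² + 4·40·112·111)] = (1/2)[40 + √1990720] = 725.4644

Kővári–Sós–Turán: let r_1, ..., r_40 be the row sums and z = Σ r_i the total number of 1s. Each pair of columns can share at most one row with both entries 1 (else a 2×2 all-ones block appears), so Σ_i C(r_i, 2) ≤ C(112, 2) = 6216. By convexity Σ_i C(r_i, 2) ≥ 40·C(z/40, 2) = z(z − 40)/(2·40), giving z² − 40z − 40·112·111 ≤ 0 and hence z ≤ (1/2)[40 + √(1600 + 4·497280)] = (1/2)[40 + √1990720] ≈ (1/2)(40 + 1410.9288) = 725.4644.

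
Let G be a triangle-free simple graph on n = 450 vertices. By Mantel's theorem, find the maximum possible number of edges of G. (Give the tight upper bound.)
ex(450, K_3) = ⌊450^2/4⌋ = 50625

Mantel (1907): a triangle-free graph on n vertices has at most ⌊n^2/4⌋ edges, with equality for the complete bipartite graph K_{⌊n/2⌋, ⌈n/2⌉}. For n = 450: ⌊450^2/4⌋ = ⌊202500/4⌋ = 50625. The extremal graph is K_{225, 225}, which has 225·225 = 50625 edges.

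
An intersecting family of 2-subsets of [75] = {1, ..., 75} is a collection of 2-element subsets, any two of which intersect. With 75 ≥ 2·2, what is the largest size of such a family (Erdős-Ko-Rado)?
max |F| = C(74, 1) = 74

The Erdős-Ko-Rado theorem states: for n ≥ 2k, an intersecting family of k-subsets of an n-element set has size at most C(n − 1, k − 1), with equality for 'star' families {A ⊆ [n] : |A| = k, i ∈ A} (fix an element i). For n = 75, k = 2: C(74, 1) = 74.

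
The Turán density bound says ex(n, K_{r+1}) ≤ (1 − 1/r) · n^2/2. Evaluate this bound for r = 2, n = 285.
Turán density bound = (1/2) · 285^2/2 = 81225/4 ≈ 20306.25

Turán's theorem: ex(n, K_{r+1}) is achieved by the complete r-partite Turán graph T(n, r) with parts as balanced as possible, and is at most (1 − 1/r) · n^2/2. For r = 2, n = 285: the density bound is (1/2) · 81225/2 = 81225/4 ≈ 20306.25. The integer-valued extremum is e(T(285, 2)) = 20306, which is strictly less than the density bound 81225/4 since 2 ∤ 285 (the parts of T(285, 2) cannot all be equal).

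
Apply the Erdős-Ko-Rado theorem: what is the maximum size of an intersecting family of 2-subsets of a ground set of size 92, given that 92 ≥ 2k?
max |F| = C(91, 1) = 91

Erdős-Ko-Rado (1961): when n ≥ 2k, max |F| = C(n−1, k−1). The bound is attained by the star {A : i ∈ A} for any fixed i ∈ [n]. Here C(92−1, 2−1) = C(91, 1) = 91.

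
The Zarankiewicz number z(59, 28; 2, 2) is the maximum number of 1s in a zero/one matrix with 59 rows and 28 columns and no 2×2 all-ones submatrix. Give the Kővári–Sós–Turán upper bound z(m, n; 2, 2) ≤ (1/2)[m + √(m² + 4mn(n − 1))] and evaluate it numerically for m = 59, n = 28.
z(59, 28; 2, 2) ≤ (1/2)[59 + √(59² + 4·59·28·27)] = (1/2)[59 + √181897] = 242.7469

Kővári–Sós–Turán: let r_1, ..., r_59 be the row sums and z = Σ r_i the total number of 1s. Each pair of columns can share at most one row with both entries 1 (else a 2×2 all-ones block appears), so Σ_i C(r_i, 2) ≤ C(28, 2) = 378. By convexity Σ_i C(r_i, 2) ≥ 59·C(z/59, 2) = z(z − 59)/(2·59), giving z² − 59z − 59·28·27 ≤ 0 and hence z ≤ (1/2)[59 + √(3481 + 4·44604)] = (1/2)[59 + √181897] ≈ (1/2)(59 + 426.4938) = 242.7469.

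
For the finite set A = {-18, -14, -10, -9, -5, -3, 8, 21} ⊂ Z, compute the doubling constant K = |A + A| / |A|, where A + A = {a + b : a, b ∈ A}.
K = |A + A| / |A| = 29/8

Enumerate A + A = {a + b : a, b ∈ A}. With |A| = 8, there are |A|^2 = 64 ordered sum pairs; collecting distinct values, A + A = {-36, -32, -28, -27, -24, -23, -21, -20, -19, -18, -17, -15, -14, -13, -12, -10, -8, -6, -2, -1, 3, 5, 7, 11, 12, 16, 18, 29, 42}, so |A + A| = 29. Thus K = 29/8. For comparison, the minimum possible |A + A| over all 8-element sets is 2·8 − 1 = 15 (so min K = 15/8), attained only by arithmetic progressions.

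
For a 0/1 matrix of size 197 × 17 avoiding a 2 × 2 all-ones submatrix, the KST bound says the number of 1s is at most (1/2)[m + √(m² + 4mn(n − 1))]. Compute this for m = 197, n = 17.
z(197, 17; 2, 2) ≤ (1/2)[197 + √(197² + 4·197·17·16)] = (1/2)[197 + √253145] = 350.0676

Kővári–Sós–Turán: let r_1, ..., r_197 be the row sums and z = Σ r_i the total number of 1s. Each pair of columns can share at most one row with both entries 1 (else a 2×2 all-ones block appears), so Σ_i C(r_i, 2) ≤ C(17, 2) = 136. By convexity Σ_i C(r_i, 2) ≥ 197·C(z/197, 2) = z(z − 197)/(2·197), giving z² − 197z − 197·17·16 ≤ 0 and hence z ≤ (1/2)[197 + √(38809 + 4·53584)] = (1/2)[197 + √253145] ≈ (1/2)(197 + 503.1352) = 350.0676.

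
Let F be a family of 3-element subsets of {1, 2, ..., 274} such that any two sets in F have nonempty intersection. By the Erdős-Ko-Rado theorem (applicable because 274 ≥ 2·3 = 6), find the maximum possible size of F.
max |F| = C(273, 2) = 37128

The Erdős-Ko-Rado theorem states: for n ≥ 2k, an intersecting family of k-subsets of an n-element set has size at most C(n − 1, k − 1), with equality for 'star' families {A ⊆ [n] : |A| = k, i ∈ A} (fix an element i). For n = 274, k = 3: C(273, 2) = 37128.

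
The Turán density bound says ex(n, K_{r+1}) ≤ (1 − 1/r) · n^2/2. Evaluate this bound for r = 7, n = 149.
Turán density bound = (6/7) · 149^2/2 = 66603/7 ≈ 9514.7143

Turán's theorem: ex(n, K_{r+1}) is achieved by the complete r-partite Turán graph T(n, r) with parts as balanced as possible, and is at most (1 − 1/r) · n^2/2. For r = 7, n = 149: the density bound is (6/7) · 22201/2 = 66603/7 ≈ 9514.7143. The integer-valued extremum is e(T(149, 7)) = 9514, which is strictly less than the density bound 66603/7 since 7 ∤ 149 (the parts of T(149, 7) cannot all be equal).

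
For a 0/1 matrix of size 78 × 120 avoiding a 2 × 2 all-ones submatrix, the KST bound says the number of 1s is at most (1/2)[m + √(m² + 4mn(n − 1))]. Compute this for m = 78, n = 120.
z(78, 120; 2, 2) ≤ (1/2)[78 + √(78² + 4·78·120·119)] = (1/2)[78 + √4461444] = 1095.1065

Kővári–Sós–Turán: let r_1, ..., r_78 be the row sums and z = Σ r_i the total number of 1s. Each pair of columns can share at most one row with both entries 1 (else a 2×2 all-ones block appears), so Σ_i C(r_i, 2) ≤ C(120, 2) = 7140. By convexity Σ_i C(r_i, 2) ≥ 78·C(z/78, 2) = z(z − 78)/(2·78), giving z² − 78z − 78·120·119 ≤ 0 and hence z ≤ (1/2)[78 + √(6084 + 4·1113840)] = (1/2)[78 + √4461444] ≈ (1/2)(78 + 2112.2131) = 1095.1065.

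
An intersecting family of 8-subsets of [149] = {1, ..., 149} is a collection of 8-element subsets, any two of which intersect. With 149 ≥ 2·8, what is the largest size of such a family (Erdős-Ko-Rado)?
max |F| = C(148, 7) = 267212177232

The Erdős-Ko-Rado theorem states: for n ≥ 2k, an intersecting family of k-subsets of an n-element set has size at most C(n − 1, k − 1), with equality for 'star' families {A ⊆ [n] : |A| = k, i ∈ A} (fix an element i). For n = 149, k = 8: C(148, 7) = 267212177232.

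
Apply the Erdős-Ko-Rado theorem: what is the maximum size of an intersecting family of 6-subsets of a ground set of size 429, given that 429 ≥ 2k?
max |F| = C(428, 5) = 116910840760

Erdős-Ko-Rado (1961): when n ≥ 2k, max |F| = C(n−1, k−1). The bound is attained by the star {A : i ∈ A} for any fixed i ∈ [n]. Here C(429−1, 6−1) = C(428, 5) = 116910840760.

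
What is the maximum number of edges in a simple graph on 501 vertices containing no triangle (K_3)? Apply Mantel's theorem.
ex(501, K_3) = ⌊501^2/4⌋ = 62750

Mantel (1907): a triangle-free graph on n vertices has at most ⌊n^2/4⌋ edges, with equality for the complete bipartite graph K_{⌊n/2⌋, ⌈n/2⌉}. For n = 501: ⌊501^2/4⌋ = ⌊251001/4⌋ = 62750. The extremal graph is K_{250, 251}, which has 250·251 = 62750 edges.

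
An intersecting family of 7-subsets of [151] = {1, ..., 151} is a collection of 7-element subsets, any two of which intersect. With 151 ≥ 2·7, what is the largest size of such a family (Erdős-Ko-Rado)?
max |F| = C(150, 6) = 14297000725

Erdős-Ko-Rado (1961): when n ≥ 2k, max |F| = C(n−1, k−1). The bound is attained by the star {A : i ∈ A} for any fixed i ∈ [n]. Here C(151−1, 7−1) = C(150, 6) = 14297000725.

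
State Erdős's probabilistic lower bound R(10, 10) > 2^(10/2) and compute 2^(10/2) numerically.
2^(10/2) = 32; so R(10, 10) > 32

Colour each edge of K_n uniformly at random with red/blue. The expected number of monochromatic K_10 is C(n, 10) · 2 · 2^(−C(10,2)). If C(n, 10) · 2^(1 − C(10,2)) < 1, then with positive probability no monochromatic K_10 exists, so R(10, 10) > n. The standard estimate C(n, 10) ≤ n^10/10! shows this inequality holds whenever n ≤ 2^(10/2) (since 10! · 2^(C(10,2) − 1) > 2^(10^2/2) ≥ n^10). Hence R(10, 10) > 2^(10/2) = 32.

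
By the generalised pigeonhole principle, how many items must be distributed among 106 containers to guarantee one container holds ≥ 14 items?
n = (14 − 1)·106 + 1 = 1379

By the generalised pigeonhole principle, to guarantee some box contains ≥ r objects we need more than (r − 1) · k objects total. Threshold: n = (r − 1) · k + 1. With r = 14 and k = 106: n = 13 · 106 + 1 = 1378 + 1 = 1379. For n = 1378 = 13 · 106, we can put exactly 13 objects in every box, avoiding 14 in any single one — so 1379 is tight.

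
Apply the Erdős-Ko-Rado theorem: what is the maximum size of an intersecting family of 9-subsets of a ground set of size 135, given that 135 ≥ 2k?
max |F| = C(134, 8) = 2083664995984

Erdős-Ko-Rado (1961): when n ≥ 2k, max |F| = C(n−1, k−1). The bound is attained by the star {A : i ∈ A} for any fixed i ∈ [n]. Here C(135−1, 9−1) = C(134, 8) = 2083664995984.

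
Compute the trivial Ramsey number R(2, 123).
R(2, 123) = 123

R(2, k) = k for all k ≥ 2: in a 2-colouring of K_k, either some edge is red (a red K_2) or all edges are blue (a blue K_k). And K_{122} coloured all-blue has no blue K_123, so R(2, 123) > 122. Hence R(2, 123) = 123.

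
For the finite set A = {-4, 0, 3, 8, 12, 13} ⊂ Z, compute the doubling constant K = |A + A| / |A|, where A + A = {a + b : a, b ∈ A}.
K = |A + A| / |A| = 19/6

Enumerate A + A = {a + b : a, b ∈ A}. With |A| = 6, there are |A|^2 = 36 ordered sum pairs; collecting distinct values, A + A = {-8, -4, -1, 0, 3, 4, 6, 8, 9, 11, 12, 13, 15, 16, 20, 21, 24, 25, 26}, so |A + A| = 19. Thus K = 19/6. For comparison, the minimum possible |A + A| over all 6-element sets is 2·6 − 1 = 11 (so min K = 11/6), attained only by arithmetic progressions.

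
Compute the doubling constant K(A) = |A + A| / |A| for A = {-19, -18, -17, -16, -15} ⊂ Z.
K = |A + A| / |A| = 9/5

Enumerate A + A = {a + b : a, b ∈ A}. With |A| = 5, there are |A|^2 = 25 ordered sum pairs; collecting distinct values, A + A = {-38, -37, -36, -35, -34, -33, -32, -31, -30}, so |A + A| = 9. Thus K = 9/5. Here |A + A| = 2|A| − 1 = 9, the minimum possible — so K = 9/5 is minimal, which holds iff A is an arithmetic progression.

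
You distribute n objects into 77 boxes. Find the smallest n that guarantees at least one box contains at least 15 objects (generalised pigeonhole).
n = (15 − 1)·77 + 1 = 1079

By the generalised pigeonhole principle, to guarantee some box contains ≥ r objects we need more than (r − 1) · k objects total. Threshold: n = (r − 1) · k + 1. With r = 15 and k = 77: n = 14 · 77 + 1 = 1078 + 1 = 1079. For n = 1078 = 14 · 77, we can put exactly 14 objects in every box, avoiding 15 in any single one — so 1079 is tight.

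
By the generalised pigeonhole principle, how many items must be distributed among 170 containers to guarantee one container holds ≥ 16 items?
n = (16 − 1)·170 + 1 = 2551

By the generalised pigeonhole principle, to guarantee some box contains ≥ r objects we need more than (r − 1) · k objects total. Threshold: n = (r − 1) · k + 1. With r = 16 and k = 170: n = 15 · 170 + 1 = 2550 + 1 = 2551. For n = 2550 = 15 · 170, we can put exactly 15 objects in every box, avoiding 16 in any single one — so 2551 is tight.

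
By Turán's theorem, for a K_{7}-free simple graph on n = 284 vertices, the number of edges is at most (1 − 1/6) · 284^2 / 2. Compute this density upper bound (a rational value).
Turán density bound = (5/6) · 284^2/2 = 100820/3 ≈ 33606.6667

Turán's theorem: ex(n, K_{r+1}) is achieved by the complete r-partite Turán graph T(n, r) with parts as balanced as possible, and is at most (1 − 1/r) · n^2/2. For r = 6, n = 284: the density bound is (5/6) · 80656/2 = 100820/3 ≈ 33606.6667. The integer-valued extremum is e(T(284, 6)) = 33606, which is strictly less than the density bound 100820/3 since 6 ∤ 284 (the parts of T(284, 6) cannot all be equal).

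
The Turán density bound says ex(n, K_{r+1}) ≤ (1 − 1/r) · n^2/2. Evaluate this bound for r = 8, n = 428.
Turán density bound = (7/8) · 428^2/2 = 80143

Turán's theorem: ex(n, K_{r+1}) is achieved by the complete r-partite Turán graph T(n, r) with parts as balanced as possible, and is at most (1 − 1/r) · n^2/2. For r = 8, n = 428: the density bound is (7/8) · 183184/2 = 80143. The integer-valued extremum is e(T(428, 8)) = 80142, which is strictly less than the density bound 80143 since 8 ∤ 428 (the parts of T(428, 8) cannot all be equal).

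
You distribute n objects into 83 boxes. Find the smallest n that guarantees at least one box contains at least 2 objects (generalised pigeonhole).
n = (2 − 1)·83 + 1 = 84

By the generalised pigeonhole principle, to guarantee some box contains ≥ r objects we need more than (r − 1) · k objects total. Threshold: n = (r − 1) · k + 1. With r = 2 and k = 83: n = 1 · 83 + 1 = 83 + 1 = 84. For n = 83 = 1 · 83, we can put exactly 1 objects in every box, avoiding 2 in any single one — so 84 is tight.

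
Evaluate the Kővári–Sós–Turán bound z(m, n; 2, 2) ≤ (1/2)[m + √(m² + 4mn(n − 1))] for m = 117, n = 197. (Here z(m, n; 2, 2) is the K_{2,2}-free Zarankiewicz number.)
z(117, 197; 2, 2) ≤ (1/2)[117 + √(117² + 4·117·197·196)] = (1/2)[117 + √18084105] = 2184.7705

Kővári–Sós–Turán: let r_1, ..., r_117 be the row sums and z = Σ r_i the total number of 1s. Each pair of columns can share at most one row with both entries 1 (else a 2×2 all-ones block appears), so Σ_i C(r_i, 2) ≤ C(197, 2) = 19306. By convexity Σ_i C(r_i, 2) ≥ 117·C(z/117, 2) = z(z − 117)/(2·117), giving z² − 117z − 117·197·196 ≤ 0 and hence z ≤ (1/2)[117 + √(13689 + 4·4517604)] = (1/2)[117 + √18084105] ≈ (1/2)(117 + 4252.541) = 2184.7705.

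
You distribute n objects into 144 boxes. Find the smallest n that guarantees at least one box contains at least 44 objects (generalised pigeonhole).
n = (44 − 1)·144 + 1 = 6193

By the generalised pigeonhole principle, to guarantee some box contains ≥ r objects we need more than (r − 1) · k objects total. Threshold: n = (r − 1) · k + 1. With r = 44 and k = 144: n = 43 · 144 + 1 = 6192 + 1 = 6193. For n = 6192 = 43 · 144, we can put exactly 43 objects in every box, avoiding 44 in any single one — so 6193 is tight.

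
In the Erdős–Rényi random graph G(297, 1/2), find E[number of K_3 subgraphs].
E[# K_3] = C(297, 3) · (1/2)^C(3, 2) = 4322340 / 2^3 = 1080585/2 = 540292.5

For each 3-subset S of vertices (there are C(297, 3) = 4322340 such S), let X_S = 1 if S induces a K_3 (all C(3, 2) = 3 edges present). Then P(X_S = 1) = (1/2)^3 = 1/8. By linearity of expectation, E[# K_3] = C(297, 3) · (1/2)^3 = 4322340 / 8 = 1080585/2 = 540292.5.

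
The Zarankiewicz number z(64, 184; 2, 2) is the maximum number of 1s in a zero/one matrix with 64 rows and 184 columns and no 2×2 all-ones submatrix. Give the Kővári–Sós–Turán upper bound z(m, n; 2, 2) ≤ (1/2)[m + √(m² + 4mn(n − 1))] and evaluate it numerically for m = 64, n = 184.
z(64, 184; 2, 2) ≤ (1/2)[64 + √(64² + 4·64·184·183)] = (1/2)[64 + √8624128] = 1500.3433

Kővári–Sós–Turán: let r_1, ..., r_64 be the row sums and z = Σ r_i the total number of 1s. Each pair of columns can share at most one row with both entries 1 (else a 2×2 all-ones block appears), so Σ_i C(r_i, 2) ≤ C(184, 2) = 16836. By convexity Σ_i C(r_i, 2) ≥ 64·C(z/64, 2) = z(z − 64)/(2·64), giving z² − 64z − 64·184·183 ≤ 0 and hence z ≤ (1/2)[64 + √(4096 + 4·2155008)] = (1/2)[64 + √8624128] ≈ (1/2)(64 + 2936.6866) = 1500.3433.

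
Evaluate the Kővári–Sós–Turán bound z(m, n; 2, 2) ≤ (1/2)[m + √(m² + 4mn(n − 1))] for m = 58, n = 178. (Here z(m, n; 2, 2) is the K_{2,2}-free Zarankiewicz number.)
z(58, 178; 2, 2) ≤ (1/2)[58 + √(58² + 4·58·178·177)] = (1/2)[58 + √7312756] = 1381.1054

Kővári–Sós–Turán: let r_1, ..., r_58 be the row sums and z = Σ r_i the total number of 1s. Each pair of columns can share at most one row with both entries 1 (else a 2×2 all-ones block appears), so Σ_i C(r_i, 2) ≤ C(178, 2) = 15753. By convexity Σ_i C(r_i, 2) ≥ 58·C(z/58, 2) = z(z − 58)/(2·58), giving z² − 58z − 58·178·177 ≤ 0 and hence z ≤ (1/2)[58 + √(3364 + 4·1827348)] = (1/2)[58 + √7312756] ≈ (1/2)(58 + 2704.2108) = 1381.1054.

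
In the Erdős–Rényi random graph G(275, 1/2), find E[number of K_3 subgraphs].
E[# K_3] = C(275, 3) · (1/2)^C(3, 2) = 3428425 / 2^3 = 428553.125

For each 3-subset S of vertices (there are C(275, 3) = 3428425 such S), let X_S = 1 if S induces a K_3 (all C(3, 2) = 3 edges present). Then P(X_S = 1) = (1/2)^3 = 1/8. By linearity of expectation, E[# K_3] = C(275, 3) · (1/2)^3 = 3428425 / 8 = 428553.125.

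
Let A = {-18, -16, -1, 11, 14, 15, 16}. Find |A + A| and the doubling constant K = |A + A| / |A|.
K = |A + A| / |A| = 25/7

Enumerate A + A = {a + b : a, b ∈ A}. With |A| = 7, there are |A|^2 = 49 ordered sum pairs; collecting distinct values, A + A = {-36, -34, -32, -19, -17, -7, -5, -4, -3, -2, -1, 0, 10, 13, 14, 15, 22, 25, 26, 27, 28, 29, 30, 31, 32}, so |A + A| = 25. Thus K = 25/7. For comparison, the minimum possible |A + A| over all 7-element sets is 2·7 − 1 = 13 (so min K = 13/7), attained only by arithmetic progressions.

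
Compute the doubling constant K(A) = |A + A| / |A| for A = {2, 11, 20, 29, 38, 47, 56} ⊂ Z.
K = |A + A| / |A| = 13/7

Enumerate A + A = {a + b : a, b ∈ A}. With |A| = 7, there are |A|^2 = 49 ordered sum pairs; collecting distinct values, A + A = {4, 13, 22, 31, 40, 49, 58, 67, 76, 85, 94, 103, 112}, so |A + A| = 13. Thus K = 13/7. Here |A + A| = 2|A| − 1 = 13, the minimum possible — so K = 13/7 is minimal, which holds iff A is an arithmetic progression.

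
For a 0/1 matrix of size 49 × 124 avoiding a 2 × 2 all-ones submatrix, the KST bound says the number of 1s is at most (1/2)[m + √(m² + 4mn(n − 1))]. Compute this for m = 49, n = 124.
z(49, 124; 2, 2) ≤ (1/2)[49 + √(49² + 4·49·124·123)] = (1/2)[49 + √2991793] = 889.34

Kővári–Sós–Turán: let r_1, ..., r_49 be the row sums and z = Σ r_i the total number of 1s. Each pair of columns can share at most one row with both entries 1 (else a 2×2 all-ones block appears), so Σ_i C(r_i, 2) ≤ C(124, 2) = 7626. By convexity Σ_i C(r_i, 2) ≥ 49·C(z/49, 2) = z(z − 49)/(2·49), giving z² − 49z − 49·124·123 ≤ 0 and hence z ≤ (1/2)[49 + √(2401 + 4·747348)] = (1/2)[49 + √2991793] ≈ (1/2)(49 + 1729.68) = 889.34.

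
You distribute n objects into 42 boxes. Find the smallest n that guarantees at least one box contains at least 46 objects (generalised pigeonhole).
n = (46 − 1)·42 + 1 = 1891

By the generalised pigeonhole principle, to guarantee some box contains ≥ r objects we need more than (r − 1) · k objects total. Threshold: n = (r − 1) · k + 1. With r = 46 and k = 42: n = 45 · 42 + 1 = 1890 + 1 = 1891. For n = 1890 = 45 · 42, we can put exactly 45 objects in every box, avoiding 46 in any single one — so 1891 is tight.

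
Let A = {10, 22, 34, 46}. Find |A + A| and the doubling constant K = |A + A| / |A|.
K = |A + A| / |A| = 7/4

Enumerate A + A = {a + b : a, b ∈ A}. With |A| = 4, there are |A|^2 = 16 ordered sum pairs; collecting distinct values, A + A = {20, 32, 44, 56, 68, 80, 92}, so |A + A| = 7. Thus K = 7/4. Here |A + A| = 2|A| − 1 = 7, the minimum possible — so K = 7/4 is minimal, which holds iff A is an arithmetic progression.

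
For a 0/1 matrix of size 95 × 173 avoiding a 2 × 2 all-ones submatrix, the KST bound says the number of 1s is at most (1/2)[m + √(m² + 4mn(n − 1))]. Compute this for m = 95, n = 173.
z(95, 173; 2, 2) ≤ (1/2)[95 + √(95² + 4·95·173·172)] = (1/2)[95 + √11316305] = 1729.4858

Kővári–Sós–Turán: let r_1, ..., r_95 be the row sums and z = Σ r_i the total number of 1s. Each pair of columns can share at most one row with both entries 1 (else a 2×2 all-ones block appears), so Σ_i C(r_i, 2) ≤ C(173, 2) = 14878. By convexity Σ_i C(r_i, 2) ≥ 95·C(z/95, 2) = z(z − 95)/(2·95), giving z² − 95z − 95·173·172 ≤ 0 and hence z ≤ (1/2)[95 + √(9025 + 4·2826820)] = (1/2)[95 + √11316305] ≈ (1/2)(95 + 3363.9716) = 1729.4858.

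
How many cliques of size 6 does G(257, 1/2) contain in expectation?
E[# K_6] = C(257, 6) · (1/2)^C(6, 2) = 377342351232 / 2^15 = 2947987119/256 ≈ 11515574.683594

For each 6-subset S of vertices (there are C(257, 6) = 377342351232 such S), let X_S = 1 if S induces a K_6 (all C(6, 2) = 15 edges present). Then P(X_S = 1) = (1/2)^15 = 1/32768. By linearity of expectation, E[# K_6] = C(257, 6) · (1/2)^15 = 377342351232 / 32768 = 2947987119/256 ≈ 11515574.683594.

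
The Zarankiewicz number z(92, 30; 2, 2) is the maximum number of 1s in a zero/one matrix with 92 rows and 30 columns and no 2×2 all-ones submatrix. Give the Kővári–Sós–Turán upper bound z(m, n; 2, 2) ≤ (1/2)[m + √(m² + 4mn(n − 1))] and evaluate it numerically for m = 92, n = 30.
z(92, 30; 2, 2) ≤ (1/2)[92 + √(92² + 4·92·30·29)] = (1/2)[92 + √328624] = 332.6287

Kővári–Sós–Turán: let r_1, ..., r_92 be the row sums and z = Σ r_i the total number of 1s. Each pair of columns can share at most one row with both entries 1 (else a 2×2 all-ones block appears), so Σ_i C(r_i, 2) ≤ C(30, 2) = 435. By convexity Σ_i C(r_i, 2) ≥ 92·C(z/92, 2) = z(z − 92)/(2·92), giving z² − 92z − 92·30·29 ≤ 0 and hence z ≤ (1/2)[92 + √(8464 + 4·80040)] = (1/2)[92 + √328624] ≈ (1/2)(92 + 573.2574) = 332.6287.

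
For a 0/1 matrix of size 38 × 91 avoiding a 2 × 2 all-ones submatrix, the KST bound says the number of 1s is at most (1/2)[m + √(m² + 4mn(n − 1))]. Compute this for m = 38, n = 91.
z(38, 91; 2, 2) ≤ (1/2)[38 + √(38² + 4·38·91·90)] = (1/2)[38 + √1246324] = 577.1944

Kővári–Sós–Turán: let r_1, ..., r_38 be the row sums and z = Σ r_i the total number of 1s. Each pair of columns can share at most one row with both entries 1 (else a 2×2 all-ones block appears), so Σ_i C(r_i, 2) ≤ C(91, 2) = 4095. By convexity Σ_i C(r_i, 2) ≥ 38·C(z/38, 2) = z(z − 38)/(2·38), giving z² − 38z − 38·91·90 ≤ 0 and hence z ≤ (1/2)[38 + √(1444 + 4·311220)] = (1/2)[38 + √1246324] ≈ (1/2)(38 + 1116.3888) = 577.1944.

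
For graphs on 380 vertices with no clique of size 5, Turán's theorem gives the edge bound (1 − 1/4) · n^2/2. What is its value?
Turán density bound = (3/4) · 380^2/2 = 54150

Turán's theorem: ex(n, K_{r+1}) is achieved by the complete r-partite Turán graph T(n, r) with parts as balanced as possible, and is at most (1 − 1/r) · n^2/2. For r = 4, n = 380: the density bound is (3/4) · 144400/2 = 54150. Since 4 ∣ 380, the Turán graph T(380, 4) has parts of equal size 95, and its edge count e(T(380, 4)) = 54150 attains the density bound exactly.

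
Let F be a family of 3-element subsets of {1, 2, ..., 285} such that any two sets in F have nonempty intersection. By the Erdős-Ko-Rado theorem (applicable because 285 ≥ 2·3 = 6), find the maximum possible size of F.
max |F| = C(284, 2) = 40186

Erdős-Ko-Rado (1961): when n ≥ 2k, max |F| = C(n−1, k−1). The bound is attained by the star {A : i ∈ A} for any fixed i ∈ [n]. Here C(285−1, 3−1) = C(284, 2) = 40186.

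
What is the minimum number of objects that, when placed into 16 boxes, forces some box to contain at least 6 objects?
n = (6 − 1)·16 + 1 = 81

By the generalised pigeonhole principle, to guarantee some box contains ≥ r objects we need more than (r − 1) · k objects total. Threshold: n = (r − 1) · k + 1. With r = 6 and k = 16: n = 5 · 16 + 1 = 80 + 1 = 81. For n = 80 = 5 · 16, we can put exactly 5 objects in every box, avoiding 6 in any single one — so 81 is tight.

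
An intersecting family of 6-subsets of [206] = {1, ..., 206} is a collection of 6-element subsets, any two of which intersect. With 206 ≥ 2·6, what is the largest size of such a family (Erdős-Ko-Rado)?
max |F| = C(205, 5) = 2872408791

Erdős-Ko-Rado (1961): when n ≥ 2k, max |F| = C(n−1, k−1). The bound is attained by the star {A : i ∈ A} for any fixed i ∈ [n]. Here C(206−1, 6−1) = C(205, 5) = 2872408791.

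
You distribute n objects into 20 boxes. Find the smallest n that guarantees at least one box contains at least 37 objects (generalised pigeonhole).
n = (37 − 1)·20 + 1 = 721

By the generalised pigeonhole principle, to guarantee some box contains ≥ r objects we need more than (r − 1) · k objects total. Threshold: n = (r − 1) · k + 1. With r = 37 and k = 20: n = 36 · 20 + 1 = 720 + 1 = 721. For n = 720 = 36 · 20, we can put exactly 36 objects in every box, avoiding 37 in any single one — so 721 is tight.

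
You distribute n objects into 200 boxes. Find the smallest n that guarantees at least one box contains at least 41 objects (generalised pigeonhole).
n = (41 − 1)·200 + 1 = 8001

By the generalised pigeonhole principle, to guarantee some box contains ≥ r objects we need more than (r − 1) · k objects total. Threshold: n = (r − 1) · k + 1. With r = 41 and k = 200: n = 40 · 200 + 1 = 8000 + 1 = 8001. For n = 8000 = 40 · 200, we can put exactly 40 objects in every box, avoiding 41 in any single one — so 8001 is tight.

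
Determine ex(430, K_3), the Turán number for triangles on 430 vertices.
ex(430, K_3) = ⌊430^2/4⌋ = 46225

Mantel (1907): a triangle-free graph on n vertices has at most ⌊n^2/4⌋ edges, with equality for the complete bipartite graph K_{⌊n/2⌋, ⌈n/2⌉}. For n = 430: ⌊430^2/4⌋ = ⌊184900/4⌋ = 46225. The extremal graph is K_{215, 215}, which has 215·215 = 46225 edges.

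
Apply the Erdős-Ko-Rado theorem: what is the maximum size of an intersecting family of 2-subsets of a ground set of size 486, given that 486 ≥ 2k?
max |F| = C(485, 1) = 485

The Erdős-Ko-Rado theorem states: for n ≥ 2k, an intersecting family of k-subsets of an n-element set has size at most C(n − 1, k − 1), with equality for 'star' families {A ⊆ [n] : |A| = k, i ∈ A} (fix an element i). For n = 486, k = 2: C(485, 1) = 485.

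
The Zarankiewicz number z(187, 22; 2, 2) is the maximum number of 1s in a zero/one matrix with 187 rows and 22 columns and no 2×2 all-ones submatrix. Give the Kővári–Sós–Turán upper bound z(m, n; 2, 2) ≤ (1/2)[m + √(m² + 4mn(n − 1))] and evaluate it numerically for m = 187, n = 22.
z(187, 22; 2, 2) ≤ (1/2)[187 + √(187² + 4·187·22·21)] = (1/2)[187 + √380545] = 401.9416

Kővári–Sós–Turán: let r_1, ..., r_187 be the row sums and z = Σ r_i the total number of 1s. Each pair of columns can share at most one row with both entries 1 (else a 2×2 all-ones block appears), so Σ_i C(r_i, 2) ≤ C(22, 2) = 231. By convexity Σ_i C(r_i, 2) ≥ 187·C(z/187, 2) = z(z − 187)/(2·187), giving z² − 187z − 187·22·21 ≤ 0 and hence z ≤ (1/2)[187 + √(34969 + 4·86394)] = (1/2)[187 + √380545] ≈ (1/2)(187 + 616.8833) = 401.9416.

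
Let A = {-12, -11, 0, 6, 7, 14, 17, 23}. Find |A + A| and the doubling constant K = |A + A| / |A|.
K = |A + A| / |A| = 31/8

Enumerate A + A = {a + b : a, b ∈ A}. With |A| = 8, there are |A|^2 = 64 ordered sum pairs; collecting distinct values, A + A = {-24, -23, -22, -12, -11, -6, -5, -4, 0, 2, 3, 5, 6, 7, 11, 12, 13, 14, 17, 20, 21, 23, 24, 28, 29, 30, 31, 34, 37, 40, 46}, so |A + A| = 31. Thus K = 31/8. For comparison, the minimum possible |A + A| over all 8-element sets is 2·8 − 1 = 15 (so min K = 15/8), attained only by arithmetic progressions.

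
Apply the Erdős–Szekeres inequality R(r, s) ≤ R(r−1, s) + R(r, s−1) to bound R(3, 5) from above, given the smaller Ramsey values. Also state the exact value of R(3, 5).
R(3, 5) ≤ R(2, 5) + R(3, 4) = 5 + 9 = 14; exact value R(3, 5) = 14.

The Erdős–Szekeres recurrence R(r, s) ≤ R(r−1, s) + R(r, s−1) applied to (r, s) = (3, 5) gives
  R(3, 5) ≤ R(2, 5) + R(3, 4) = 5 + 9 = 14.
(Recall R(2, k) = k and R is symmetric.) Here the recurrence bound is tight: a matching lower-bound construction on K_{13} shows R(3, 5) > 13, so R(3, 5) = 14 exactly.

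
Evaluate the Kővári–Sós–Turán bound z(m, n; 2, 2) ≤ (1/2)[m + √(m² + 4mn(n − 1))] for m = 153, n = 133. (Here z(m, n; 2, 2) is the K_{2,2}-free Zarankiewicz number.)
z(153, 133; 2, 2) ≤ (1/2)[153 + √(153² + 4·153·133·132)] = (1/2)[153 + √10767681] = 1717.2072

Kővári–Sós–Turán: let r_1, ..., r_153 be the row sums and z = Σ r_i the total number of 1s. Each pair of columns can share at most one row with both entries 1 (else a 2×2 all-ones block appears), so Σ_i C(r_i, 2) ≤ C(133, 2) = 8778. By convexity Σ_i C(r_i, 2) ≥ 153·C(z/153, 2) = z(z − 153)/(2·153), giving z² − 153z − 153·133·132 ≤ 0 and hence z ≤ (1/2)[153 + √(23409 + 4·2686068)] = (1/2)[153 + √10767681] ≈ (1/2)(153 + 3281.4145) = 1717.2072.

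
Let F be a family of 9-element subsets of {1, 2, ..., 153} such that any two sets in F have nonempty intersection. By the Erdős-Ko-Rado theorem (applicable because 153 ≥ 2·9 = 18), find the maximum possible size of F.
max |F| = C(152, 8) = 5859727868575

The Erdős-Ko-Rado theorem states: for n ≥ 2k, an intersecting family of k-subsets of an n-element set has size at most C(n − 1, k − 1), with equality for 'star' families {A ⊆ [n] : |A| = k, i ∈ A} (fix an element i). For n = 153, k = 9: C(152, 8) = 5859727868575.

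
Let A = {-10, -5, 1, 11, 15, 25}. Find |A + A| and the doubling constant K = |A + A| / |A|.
K = |A + A| / |A| = 20/6 = 10/3

Enumerate A + A = {a + b : a, b ∈ A}. With |A| = 6, there are |A|^2 = 36 ordered sum pairs; collecting distinct values, A + A = {-20, -15, -10, -9, -4, 1, 2, 5, 6, 10, 12, 15, 16, 20, 22, 26, 30, 36, 40, 50}, so |A + A| = 20. Thus K = 20/6 = 10/3. For comparison, the minimum possible |A + A| over all 6-element sets is 2·6 − 1 = 11 (so min K = 11/6), attained only by arithmetic progressions.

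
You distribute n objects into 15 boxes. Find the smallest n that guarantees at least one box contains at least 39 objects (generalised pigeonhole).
n = (39 − 1)·15 + 1 = 571

By the generalised pigeonhole principle, to guarantee some box contains ≥ r objects we need more than (r − 1) · k objects total. Threshold: n = (r − 1) · k + 1. With r = 39 and k = 15: n = 38 · 15 + 1 = 570 + 1 = 571. For n = 570 = 38 · 15, we can put exactly 38 objects in every box, avoiding 39 in any single one — so 571 is tight.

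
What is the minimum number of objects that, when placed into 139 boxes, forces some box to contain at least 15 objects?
n = (15 − 1)·139 + 1 = 1947

By the generalised pigeonhole principle, to guarantee some box contains ≥ r objects we need more than (r − 1) · k objects total. Threshold: n = (r − 1) · k + 1. With r = 15 and k = 139: n = 14 · 139 + 1 = 1946 + 1 = 1947. For n = 1946 = 14 · 139, we can put exactly 14 objects in every box, avoiding 15 in any single one — so 1947 is tight.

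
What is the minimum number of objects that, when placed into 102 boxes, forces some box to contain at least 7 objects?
n = (7 − 1)·102 + 1 = 613

By the generalised pigeonhole principle, to guarantee some box contains ≥ r objects we need more than (r − 1) · k objects total. Threshold: n = (r − 1) · k + 1. With r = 7 and k = 102: n = 6 · 102 + 1 = 612 + 1 = 613. For n = 612 = 6 · 102, we can put exactly 6 objects in every box, avoiding 7 in any single one — so 613 is tight.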